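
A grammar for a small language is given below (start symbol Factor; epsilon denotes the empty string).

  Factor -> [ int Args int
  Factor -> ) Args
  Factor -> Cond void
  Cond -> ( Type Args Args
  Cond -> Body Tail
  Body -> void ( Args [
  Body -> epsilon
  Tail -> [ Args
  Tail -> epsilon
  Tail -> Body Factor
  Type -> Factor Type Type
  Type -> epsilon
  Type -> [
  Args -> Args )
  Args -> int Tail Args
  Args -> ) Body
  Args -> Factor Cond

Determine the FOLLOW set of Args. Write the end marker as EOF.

{ EOF, (, ), [, int, void }

In Factor -> [ int Args int: add FIRST(int) = { int }.
In Factor -> ) Args: Args is at the end, add FOLLOW(Factor) = { EOF, (, ), [, int, void }.
In Cond -> ( Type Args Args: add FIRST(Args) = { (, ), [, int, void }.
In Cond -> ( Type Args Args: Args is at the end, add FOLLOW(Cond) = { EOF, (, ), [, int, void }.
In Body -> void ( Args [: add FIRST([) = { [ }.
In Tail -> [ Args: Args is at the end, add FOLLOW(Tail) = { EOF, (, ), [, int, void }.
In Args -> Args ): add FIRST()) = { ) }.
In Args -> int Tail Args: Args is at the end, add FOLLOW(Args) = { EOF, (, ), [, int, void }.
Union: FOLLOW(Args) = { EOF, (, ), [, int, void }.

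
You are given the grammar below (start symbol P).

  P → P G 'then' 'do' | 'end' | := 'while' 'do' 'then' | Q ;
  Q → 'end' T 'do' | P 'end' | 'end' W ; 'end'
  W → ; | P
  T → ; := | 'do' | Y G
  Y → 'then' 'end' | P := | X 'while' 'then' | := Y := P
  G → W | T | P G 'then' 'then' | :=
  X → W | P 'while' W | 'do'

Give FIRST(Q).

Q → 'end' T 'do' contributes {'end'}.
From Q → P 'end': add FIRST(P) = { 'end', := }.
Q → 'end' W ; 'end' contributes {'end'}.
Union: FIRST(Q) = { 'end', := }.

{ 'end', := }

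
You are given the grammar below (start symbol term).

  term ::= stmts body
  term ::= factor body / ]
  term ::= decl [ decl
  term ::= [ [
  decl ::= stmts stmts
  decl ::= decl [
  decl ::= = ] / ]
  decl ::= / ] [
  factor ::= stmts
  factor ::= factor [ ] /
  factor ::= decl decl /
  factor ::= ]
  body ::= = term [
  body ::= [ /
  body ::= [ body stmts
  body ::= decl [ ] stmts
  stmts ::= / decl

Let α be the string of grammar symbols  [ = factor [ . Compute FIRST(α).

{ [ }

[ is a terminal; add {[} and stop.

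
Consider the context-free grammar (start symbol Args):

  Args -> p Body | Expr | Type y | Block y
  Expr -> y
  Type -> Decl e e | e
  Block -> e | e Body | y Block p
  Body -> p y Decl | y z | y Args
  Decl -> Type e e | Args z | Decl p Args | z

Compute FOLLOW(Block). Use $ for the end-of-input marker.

{ p, y }

In Args -> Block y: add FIRST(y) = { y }.
In Block -> y Block p: add FIRST(p) = { p }.
Union: FOLLOW(Block) = { p, y }.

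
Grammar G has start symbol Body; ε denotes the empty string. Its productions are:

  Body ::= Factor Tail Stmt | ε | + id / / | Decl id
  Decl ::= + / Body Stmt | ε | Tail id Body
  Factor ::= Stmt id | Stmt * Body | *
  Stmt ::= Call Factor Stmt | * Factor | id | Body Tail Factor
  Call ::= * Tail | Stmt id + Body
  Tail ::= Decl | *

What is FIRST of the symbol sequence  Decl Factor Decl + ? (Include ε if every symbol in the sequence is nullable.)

Add FIRST(Decl)\{ε} = { *, +, id }; Decl is nullable, continue.
Add FIRST(Factor) = { *, +, id }; Factor is not nullable, stop.

{ *, +, id }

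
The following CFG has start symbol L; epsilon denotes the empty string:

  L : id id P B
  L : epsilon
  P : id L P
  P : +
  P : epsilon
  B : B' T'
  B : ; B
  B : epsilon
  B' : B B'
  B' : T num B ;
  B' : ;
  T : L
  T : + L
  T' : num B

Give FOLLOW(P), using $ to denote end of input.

{ $, +, ;, id, num }

In L : id id P B: add FIRST(B)\{epsilon} = { +, ;, id, num }.
  Since B is nullable, also add FOLLOW(L) = { $, +, ;, id, num }.
In P : id L P: P is at the end, add FOLLOW(P) = { $, +, ;, id, num }.
Union: FOLLOW(P) = { $, +, ;, id, num }.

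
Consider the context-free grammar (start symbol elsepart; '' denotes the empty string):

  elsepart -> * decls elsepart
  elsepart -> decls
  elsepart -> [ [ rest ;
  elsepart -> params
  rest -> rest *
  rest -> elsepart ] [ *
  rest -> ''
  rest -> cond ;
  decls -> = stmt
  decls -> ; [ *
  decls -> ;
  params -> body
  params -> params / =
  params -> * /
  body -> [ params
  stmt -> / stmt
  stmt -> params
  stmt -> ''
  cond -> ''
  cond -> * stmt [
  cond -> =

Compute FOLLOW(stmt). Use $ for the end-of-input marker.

In decls -> = stmt: stmt is at the end, add FOLLOW(decls) = { $, *, ;, =, [, ] }.
In stmt -> / stmt: stmt is at the end, add FOLLOW(stmt) = { $, *, ;, =, [, ] }.
In cond -> * stmt [: add FIRST([) = { [ }.
Union: FOLLOW(stmt) = { $, *, ;, =, [, ] }.

{ $, *, ;, =, [, ] }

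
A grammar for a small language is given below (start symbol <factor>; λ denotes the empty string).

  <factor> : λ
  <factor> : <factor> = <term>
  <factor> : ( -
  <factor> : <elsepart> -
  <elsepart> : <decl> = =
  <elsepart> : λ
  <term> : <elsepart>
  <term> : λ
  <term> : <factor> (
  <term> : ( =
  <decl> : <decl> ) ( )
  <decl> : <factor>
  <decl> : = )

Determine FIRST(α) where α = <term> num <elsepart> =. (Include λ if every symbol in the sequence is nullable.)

{ (, ), -, =, num }

Add FIRST(<term>)\{λ} = { (, ), -, = }; <term> is nullable, continue.
num is a terminal; add {num} and stop.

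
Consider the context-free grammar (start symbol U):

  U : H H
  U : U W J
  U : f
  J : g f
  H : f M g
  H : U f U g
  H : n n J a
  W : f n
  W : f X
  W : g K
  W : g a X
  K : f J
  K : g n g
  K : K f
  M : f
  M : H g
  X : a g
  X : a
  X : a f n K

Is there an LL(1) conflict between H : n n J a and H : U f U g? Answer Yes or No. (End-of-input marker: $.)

FIRST(n n J a) = { n } and FIRST(U f U g) = { f, n }.
Both contain n, so the two alternatives are not disjoint — LL(1) conflict.

Yes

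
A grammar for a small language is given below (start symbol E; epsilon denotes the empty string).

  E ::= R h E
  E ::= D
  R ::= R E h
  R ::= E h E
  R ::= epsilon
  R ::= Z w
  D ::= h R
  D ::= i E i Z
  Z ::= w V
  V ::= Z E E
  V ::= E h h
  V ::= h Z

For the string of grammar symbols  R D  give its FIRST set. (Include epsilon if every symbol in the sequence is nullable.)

Add FIRST(R)\{epsilon} = { h, i, w }; R is nullable, continue.
Add FIRST(D) = { h, i }; D is not nullable, stop.

{ h, i, w }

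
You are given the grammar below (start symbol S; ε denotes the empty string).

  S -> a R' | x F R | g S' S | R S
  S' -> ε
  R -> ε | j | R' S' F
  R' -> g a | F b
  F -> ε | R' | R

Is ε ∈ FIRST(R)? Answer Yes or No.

Yes

R has an ε-production, so R ⇒ ε.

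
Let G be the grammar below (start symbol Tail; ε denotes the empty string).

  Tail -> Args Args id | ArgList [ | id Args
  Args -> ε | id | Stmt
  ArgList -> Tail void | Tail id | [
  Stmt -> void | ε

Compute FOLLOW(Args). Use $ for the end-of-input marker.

In Tail -> Args Args id: add FIRST(Args id) = { id, void }.
In Tail -> Args Args id: add FIRST(id) = { id }.
In Tail -> id Args: Args is at the end, add FOLLOW(Tail) = { $, id, void }.
Union: FOLLOW(Args) = { $, id, void }.

{ $, id, void }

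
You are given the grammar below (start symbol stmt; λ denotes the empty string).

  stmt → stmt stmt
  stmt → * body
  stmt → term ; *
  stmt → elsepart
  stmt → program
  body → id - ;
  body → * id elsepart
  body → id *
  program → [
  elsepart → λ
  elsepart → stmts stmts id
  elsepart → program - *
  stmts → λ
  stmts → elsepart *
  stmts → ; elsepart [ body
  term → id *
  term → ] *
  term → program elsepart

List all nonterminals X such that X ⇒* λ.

{ elsepart, stmt, stmts }

Directly nullable (have an λ-production): elsepart, stmts.
stmt → stmt stmt with every symbol nullable, so stmt is nullable.
No other nonterminal has a production whose RHS symbols are all nullable.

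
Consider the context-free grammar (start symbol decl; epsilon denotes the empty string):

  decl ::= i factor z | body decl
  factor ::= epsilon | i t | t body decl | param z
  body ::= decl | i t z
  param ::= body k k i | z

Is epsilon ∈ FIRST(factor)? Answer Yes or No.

factor has an epsilon-production, so factor ⇒ epsilon.

Yes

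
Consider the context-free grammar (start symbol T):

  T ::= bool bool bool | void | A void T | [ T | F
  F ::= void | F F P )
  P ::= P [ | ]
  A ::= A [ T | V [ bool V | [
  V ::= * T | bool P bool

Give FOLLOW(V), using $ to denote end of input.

In A ::= V [ bool V: add FIRST([ bool V) = { [ }.
In A ::= V [ bool V: V is at the end, add FOLLOW(A) = { [, void }.
Union: FOLLOW(V) = { [, void }.

{ [, void }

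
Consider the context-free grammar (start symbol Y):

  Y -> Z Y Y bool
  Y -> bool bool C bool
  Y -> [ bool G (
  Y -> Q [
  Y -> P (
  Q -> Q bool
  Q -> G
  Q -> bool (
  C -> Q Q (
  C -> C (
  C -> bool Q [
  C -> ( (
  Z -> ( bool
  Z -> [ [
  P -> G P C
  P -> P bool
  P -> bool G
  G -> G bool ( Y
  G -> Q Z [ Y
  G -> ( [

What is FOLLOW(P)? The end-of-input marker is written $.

In Y -> P (: add FIRST(() = { ( }.
In P -> G P C: add FIRST(C) = { (, bool }.
In P -> P bool: add FIRST(bool) = { bool }.
Union: FOLLOW(P) = { (, bool }.

{ (, bool }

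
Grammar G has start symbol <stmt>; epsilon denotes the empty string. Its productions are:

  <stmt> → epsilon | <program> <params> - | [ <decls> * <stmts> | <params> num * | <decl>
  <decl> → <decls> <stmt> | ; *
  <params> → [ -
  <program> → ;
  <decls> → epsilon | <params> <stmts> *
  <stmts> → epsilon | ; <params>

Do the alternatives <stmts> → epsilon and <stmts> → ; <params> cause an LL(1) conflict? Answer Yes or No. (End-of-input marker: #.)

FIRST(epsilon) = { epsilon } and FIRST(; <params>) = { ; }.
The first is nullable but FOLLOW(<stmts>) = { #, * } is disjoint from FIRST of the second.

No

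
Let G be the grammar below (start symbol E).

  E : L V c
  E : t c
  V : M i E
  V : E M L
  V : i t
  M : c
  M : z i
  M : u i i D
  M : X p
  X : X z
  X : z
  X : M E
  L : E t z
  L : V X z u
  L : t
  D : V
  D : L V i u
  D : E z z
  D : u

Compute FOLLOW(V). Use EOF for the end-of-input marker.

In E : L V c: add FIRST(c) = { c }.
In L : V X z u: add FIRST(X z u) = { c, u, z }.
In D : V: V is at the end, add FOLLOW(D) = { c, i, t, u, z }.
In D : L V i u: add FIRST(i u) = { i }.
Union: FOLLOW(V) = { c, i, t, u, z }.

{ c, i, t, u, z }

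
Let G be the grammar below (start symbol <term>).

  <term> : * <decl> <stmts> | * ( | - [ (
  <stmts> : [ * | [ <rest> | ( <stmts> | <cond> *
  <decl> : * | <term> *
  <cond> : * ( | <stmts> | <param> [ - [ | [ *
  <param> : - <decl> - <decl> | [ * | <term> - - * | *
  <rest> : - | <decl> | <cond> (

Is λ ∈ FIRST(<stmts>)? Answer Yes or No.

No

No nonterminal in this grammar is nullable.
No production of <stmts> has an RHS whose symbols are all nullable, so <stmts> is not nullable.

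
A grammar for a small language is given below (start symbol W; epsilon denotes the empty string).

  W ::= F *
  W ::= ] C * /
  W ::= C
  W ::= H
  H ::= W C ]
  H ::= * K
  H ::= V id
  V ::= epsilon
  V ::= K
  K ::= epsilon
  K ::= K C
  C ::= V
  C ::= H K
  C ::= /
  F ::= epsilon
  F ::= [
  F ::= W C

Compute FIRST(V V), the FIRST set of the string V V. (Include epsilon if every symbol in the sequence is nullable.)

{ *, /, [, ], id, epsilon }

Add FIRST(V)\{epsilon} = { *, /, [, ], id }; V is nullable, continue.
Add FIRST(V)\{epsilon} = { *, /, [, ], id }; V is nullable, continue.
Every symbol is nullable, so include epsilon.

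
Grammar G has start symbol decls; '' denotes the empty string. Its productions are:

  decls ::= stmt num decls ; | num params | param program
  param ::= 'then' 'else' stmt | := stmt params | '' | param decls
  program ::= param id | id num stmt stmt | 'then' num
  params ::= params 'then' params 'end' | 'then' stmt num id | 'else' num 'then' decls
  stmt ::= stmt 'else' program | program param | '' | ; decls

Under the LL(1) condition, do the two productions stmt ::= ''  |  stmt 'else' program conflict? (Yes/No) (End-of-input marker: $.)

FIRST('') = { '' } and FIRST(stmt 'else' program) = { 'else', 'then', :=, ;, id, num }.
The first alternative is nullable and FOLLOW(stmt) = { $, 'else', 'end', 'then', :=, ;, id, num } shares 'else' with FIRST of the second — conflict.

Yes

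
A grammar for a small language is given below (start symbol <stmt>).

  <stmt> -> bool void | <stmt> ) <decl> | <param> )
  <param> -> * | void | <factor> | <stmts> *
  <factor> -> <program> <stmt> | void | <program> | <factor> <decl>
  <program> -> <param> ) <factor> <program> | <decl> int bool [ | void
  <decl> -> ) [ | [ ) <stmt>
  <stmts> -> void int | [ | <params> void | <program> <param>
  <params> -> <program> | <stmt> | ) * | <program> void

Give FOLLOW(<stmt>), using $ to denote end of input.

{ $, ), *, [, bool, int, void }

<stmt> is the start symbol, so $ ∈ FOLLOW(<stmt>).
In <stmt> -> <stmt> ) <decl>: add FIRST() <decl>) = { ) }.
In <factor> -> <program> <stmt>: <stmt> is at the end, add FOLLOW(<factor>) = { ), *, [, bool, void }.
In <decl> -> [ ) <stmt>: <stmt> is at the end, add FOLLOW(<decl>) = { $, ), *, [, bool, int, void }.
In <params> -> <stmt>: <stmt> is at the end, add FOLLOW(<params>) = { void }.
Union: FOLLOW(<stmt>) = { $, ), *, [, bool, int, void }.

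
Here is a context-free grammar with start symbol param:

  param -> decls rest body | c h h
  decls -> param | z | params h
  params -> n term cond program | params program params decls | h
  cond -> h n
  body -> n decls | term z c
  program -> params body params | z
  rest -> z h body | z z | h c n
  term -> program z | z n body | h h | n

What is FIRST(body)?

body -> n decls contributes {n}.
From body -> term z c: add FIRST(term) = { h, n, z }.
Union: FIRST(body) = { h, n, z }.

{ h, n, z }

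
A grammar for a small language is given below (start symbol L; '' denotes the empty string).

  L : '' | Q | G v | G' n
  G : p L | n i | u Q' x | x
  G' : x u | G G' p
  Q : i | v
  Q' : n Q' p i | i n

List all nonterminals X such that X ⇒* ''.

{ L }

Directly nullable (have an ''-production): L.
No other nonterminal has a production whose RHS symbols are all nullable.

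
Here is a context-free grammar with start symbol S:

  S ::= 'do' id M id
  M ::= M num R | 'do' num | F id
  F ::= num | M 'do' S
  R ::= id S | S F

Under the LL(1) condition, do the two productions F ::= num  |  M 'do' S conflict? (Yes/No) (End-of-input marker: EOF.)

Yes

FIRST(num) = { num } and FIRST(M 'do' S) = { 'do', num }.
Both contain num, so the two alternatives are not disjoint — LL(1) conflict.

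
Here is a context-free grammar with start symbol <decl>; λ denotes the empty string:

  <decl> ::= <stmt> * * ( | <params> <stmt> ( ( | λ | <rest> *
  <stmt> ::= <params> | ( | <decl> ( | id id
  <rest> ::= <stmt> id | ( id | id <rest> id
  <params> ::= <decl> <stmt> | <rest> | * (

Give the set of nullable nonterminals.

Directly nullable (have an λ-production): <decl>.
No other nonterminal has a production whose RHS symbols are all nullable.

{ <decl> }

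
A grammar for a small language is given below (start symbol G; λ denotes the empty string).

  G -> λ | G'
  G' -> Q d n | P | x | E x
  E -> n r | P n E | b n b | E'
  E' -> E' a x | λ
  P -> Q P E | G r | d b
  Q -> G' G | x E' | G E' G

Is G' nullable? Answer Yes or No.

No

Nullable nonterminals: E, E', G, Q.
No production of G' has an RHS whose symbols are all nullable, so G' is not nullable.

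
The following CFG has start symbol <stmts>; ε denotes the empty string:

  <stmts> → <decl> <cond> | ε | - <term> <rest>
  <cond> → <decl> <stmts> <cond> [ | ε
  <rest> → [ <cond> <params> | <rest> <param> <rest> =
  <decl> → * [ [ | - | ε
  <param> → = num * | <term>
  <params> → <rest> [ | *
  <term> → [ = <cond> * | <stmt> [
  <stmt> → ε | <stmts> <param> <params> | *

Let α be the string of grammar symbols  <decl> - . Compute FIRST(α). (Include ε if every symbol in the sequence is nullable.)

{ *, - }

Add FIRST(<decl>)\{ε} = { *, - }; <decl> is nullable, continue.
- is a terminal; add {-} and stop.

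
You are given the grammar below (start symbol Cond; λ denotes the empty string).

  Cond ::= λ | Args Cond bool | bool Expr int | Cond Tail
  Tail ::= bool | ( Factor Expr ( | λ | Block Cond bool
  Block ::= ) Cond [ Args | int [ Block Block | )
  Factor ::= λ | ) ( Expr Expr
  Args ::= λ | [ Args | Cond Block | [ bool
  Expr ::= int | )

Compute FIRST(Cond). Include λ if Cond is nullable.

{ (, ), [, bool, int, λ }

Cond ::= λ contributes λ.
From Cond ::= Args Cond bool: Args, Cond nullable, take FIRST(Args) ∪ FIRST(Cond) ∪ {bool} = { (, ), [, bool, int }.
Cond ::= bool Expr int contributes {bool}.
From Cond ::= Cond Tail: Cond, Tail nullable, take FIRST(Cond) ∪ FIRST(Tail) = { (, ), [, bool, int }; also λ since the whole RHS is nullable.
Union: FIRST(Cond) = { (, ), [, bool, int, λ }.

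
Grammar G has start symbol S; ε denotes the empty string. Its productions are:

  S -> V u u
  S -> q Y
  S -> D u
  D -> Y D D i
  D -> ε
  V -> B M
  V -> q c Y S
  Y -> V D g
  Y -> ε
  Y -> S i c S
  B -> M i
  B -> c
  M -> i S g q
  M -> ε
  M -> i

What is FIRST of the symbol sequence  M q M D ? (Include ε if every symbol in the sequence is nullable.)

{ i, q }

Add FIRST(M)\{ε} = { i }; M is nullable, continue.
q is a terminal; add {q} and stop.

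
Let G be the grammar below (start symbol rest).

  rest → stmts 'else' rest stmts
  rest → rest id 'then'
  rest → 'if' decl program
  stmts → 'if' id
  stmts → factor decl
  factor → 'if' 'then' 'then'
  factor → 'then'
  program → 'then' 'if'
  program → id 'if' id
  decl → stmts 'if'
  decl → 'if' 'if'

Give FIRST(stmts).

stmts → 'if' id contributes {'if'}.
From stmts → factor decl: add FIRST(factor) = { 'if', 'then' }.
Union: FIRST(stmts) = { 'if', 'then' }.

{ 'if', 'then' }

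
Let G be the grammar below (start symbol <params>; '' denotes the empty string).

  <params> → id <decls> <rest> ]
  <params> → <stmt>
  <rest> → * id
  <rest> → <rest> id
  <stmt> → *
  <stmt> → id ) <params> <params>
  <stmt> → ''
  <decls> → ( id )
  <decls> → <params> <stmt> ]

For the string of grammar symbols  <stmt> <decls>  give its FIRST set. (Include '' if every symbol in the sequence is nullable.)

{ (, *, ], id }

Add FIRST(<stmt>)\{''} = { *, id }; <stmt> is nullable, continue.
Add FIRST(<decls>) = { (, *, ], id }; <decls> is not nullable, stop.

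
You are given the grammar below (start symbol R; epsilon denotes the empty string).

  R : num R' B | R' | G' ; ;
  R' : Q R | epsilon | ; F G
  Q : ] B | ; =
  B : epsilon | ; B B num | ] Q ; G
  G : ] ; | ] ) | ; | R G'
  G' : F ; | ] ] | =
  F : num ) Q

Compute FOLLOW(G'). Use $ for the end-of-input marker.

In R : G' ; ;: add FIRST(; ;) = { ; }.
In G : R G': G' is at the end, add FOLLOW(G) = { $, ;, =, ], num }.
Union: FOLLOW(G') = { $, ;, =, ], num }.

{ $, ;, =, ], num }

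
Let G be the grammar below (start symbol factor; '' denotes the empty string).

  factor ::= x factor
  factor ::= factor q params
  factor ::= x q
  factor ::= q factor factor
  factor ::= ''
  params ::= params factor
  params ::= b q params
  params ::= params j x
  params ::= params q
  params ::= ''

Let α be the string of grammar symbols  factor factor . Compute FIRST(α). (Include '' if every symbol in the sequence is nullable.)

{ q, x, '' }

Add FIRST(factor)\{''} = { q, x }; factor is nullable, continue.
Add FIRST(factor)\{''} = { q, x }; factor is nullable, continue.
Every symbol is nullable, so include ''.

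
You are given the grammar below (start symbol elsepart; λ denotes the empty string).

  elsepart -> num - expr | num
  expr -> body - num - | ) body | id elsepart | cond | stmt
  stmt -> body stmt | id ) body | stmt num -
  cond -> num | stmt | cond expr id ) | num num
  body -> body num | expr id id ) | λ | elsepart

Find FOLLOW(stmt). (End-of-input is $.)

{ $, ), -, id, num }

In expr -> stmt: stmt is at the end, add FOLLOW(expr) = { $, ), -, id, num }.
In stmt -> body stmt: stmt is at the end, add FOLLOW(stmt) = { $, ), -, id, num }.
In stmt -> stmt num -: add FIRST(num -) = { num }.
In cond -> stmt: stmt is at the end, add FOLLOW(cond) = { $, ), -, id, num }.
Union: FOLLOW(stmt) = { $, ), -, id, num }.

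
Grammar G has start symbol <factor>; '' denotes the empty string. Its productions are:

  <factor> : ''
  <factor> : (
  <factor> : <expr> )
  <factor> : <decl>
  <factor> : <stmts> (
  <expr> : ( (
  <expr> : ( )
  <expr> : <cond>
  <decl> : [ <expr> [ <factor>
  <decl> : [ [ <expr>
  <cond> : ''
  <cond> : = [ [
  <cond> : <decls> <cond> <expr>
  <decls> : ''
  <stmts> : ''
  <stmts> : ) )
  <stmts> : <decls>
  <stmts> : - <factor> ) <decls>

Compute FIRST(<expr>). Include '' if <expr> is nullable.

<expr> : ( ( contributes {(}.
<expr> : ( ) contributes {(}.
From <expr> : <cond>: add FIRST(<cond>) = { (, =, '' } (including '' since <cond> is nullable).
Union: FIRST(<expr>) = { (, =, '' }.

{ (, =, '' }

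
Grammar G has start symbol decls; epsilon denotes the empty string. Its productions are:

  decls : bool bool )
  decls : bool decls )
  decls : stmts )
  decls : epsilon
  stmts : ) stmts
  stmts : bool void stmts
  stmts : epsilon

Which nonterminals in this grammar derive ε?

Directly nullable (have an epsilon-production): decls, stmts.

{ decls, stmts }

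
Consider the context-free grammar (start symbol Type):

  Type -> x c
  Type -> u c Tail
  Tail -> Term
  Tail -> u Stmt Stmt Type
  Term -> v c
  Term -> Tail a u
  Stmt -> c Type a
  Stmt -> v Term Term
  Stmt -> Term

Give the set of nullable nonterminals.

No nonterminal has an empty production or an RHS whose symbols are all nullable.

{ } (none)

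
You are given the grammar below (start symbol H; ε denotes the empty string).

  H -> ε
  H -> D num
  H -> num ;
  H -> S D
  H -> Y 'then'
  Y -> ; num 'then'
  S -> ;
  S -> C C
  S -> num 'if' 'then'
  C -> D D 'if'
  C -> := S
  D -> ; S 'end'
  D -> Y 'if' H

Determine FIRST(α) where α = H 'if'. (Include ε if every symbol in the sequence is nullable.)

{ 'if', :=, ;, num }

Add FIRST(H)\{ε} = { :=, ;, num }; H is nullable, continue.
'if' is a terminal; add {'if'} and stop.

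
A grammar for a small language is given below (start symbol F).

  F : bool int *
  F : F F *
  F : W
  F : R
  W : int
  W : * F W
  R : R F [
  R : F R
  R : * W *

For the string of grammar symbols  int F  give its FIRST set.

int is a terminal; add {int} and stop.

{ int }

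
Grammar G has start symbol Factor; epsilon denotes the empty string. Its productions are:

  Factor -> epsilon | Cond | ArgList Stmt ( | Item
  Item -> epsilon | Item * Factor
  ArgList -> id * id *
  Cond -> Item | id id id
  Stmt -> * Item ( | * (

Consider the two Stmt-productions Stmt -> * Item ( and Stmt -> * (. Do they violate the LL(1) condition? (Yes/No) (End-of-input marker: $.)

FIRST(* Item () = { * } and FIRST(* () = { * }.
Both contain *, so the two alternatives are not disjoint — LL(1) conflict.

Yes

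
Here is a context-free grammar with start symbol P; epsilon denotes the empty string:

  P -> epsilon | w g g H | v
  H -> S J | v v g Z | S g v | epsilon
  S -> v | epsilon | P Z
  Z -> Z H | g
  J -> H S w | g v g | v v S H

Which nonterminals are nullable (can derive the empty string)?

{ H, P, S }

Directly nullable (have an epsilon-production): P, H, S.
No other nonterminal has a production whose RHS symbols are all nullable.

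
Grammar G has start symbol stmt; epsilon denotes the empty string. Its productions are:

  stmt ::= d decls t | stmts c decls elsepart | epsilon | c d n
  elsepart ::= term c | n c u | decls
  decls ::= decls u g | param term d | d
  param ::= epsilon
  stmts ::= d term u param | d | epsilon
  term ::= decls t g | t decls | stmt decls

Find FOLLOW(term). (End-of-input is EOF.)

In elsepart ::= term c: add FIRST(c) = { c }.
In decls ::= param term d: add FIRST(d) = { d }.
In stmts ::= d term u param: add FIRST(u param) = { u }.
Union: FOLLOW(term) = { c, d, u }.

{ c, d, u }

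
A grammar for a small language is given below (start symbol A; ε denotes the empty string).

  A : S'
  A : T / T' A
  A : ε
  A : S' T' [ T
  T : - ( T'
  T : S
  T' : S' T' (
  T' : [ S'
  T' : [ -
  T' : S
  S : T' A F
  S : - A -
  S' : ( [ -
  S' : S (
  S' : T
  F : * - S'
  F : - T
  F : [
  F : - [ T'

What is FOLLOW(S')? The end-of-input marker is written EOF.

In A : S': S' is at the end, add FOLLOW(A) = { EOF, *, -, [ }.
In A : S' T' [ T: add FIRST(T' [ T) = { (, -, [ }.
In T' : S' T' (: add FIRST(T' () = { (, -, [ }.
In T' : [ S': S' is at the end, add FOLLOW(T') = { EOF, (, *, -, /, [ }.
In F : * - S': S' is at the end, add FOLLOW(F) = { EOF, (, *, -, /, [ }.
Union: FOLLOW(S') = { EOF, (, *, -, /, [ }.

{ EOF, (, *, -, /, [ }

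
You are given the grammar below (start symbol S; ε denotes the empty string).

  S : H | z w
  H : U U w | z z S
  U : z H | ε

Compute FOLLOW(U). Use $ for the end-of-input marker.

In H : U U w: add FIRST(U w) = { w, z }.
In H : U U w: add FIRST(w) = { w }.
Union: FOLLOW(U) = { w, z }.

{ w, z }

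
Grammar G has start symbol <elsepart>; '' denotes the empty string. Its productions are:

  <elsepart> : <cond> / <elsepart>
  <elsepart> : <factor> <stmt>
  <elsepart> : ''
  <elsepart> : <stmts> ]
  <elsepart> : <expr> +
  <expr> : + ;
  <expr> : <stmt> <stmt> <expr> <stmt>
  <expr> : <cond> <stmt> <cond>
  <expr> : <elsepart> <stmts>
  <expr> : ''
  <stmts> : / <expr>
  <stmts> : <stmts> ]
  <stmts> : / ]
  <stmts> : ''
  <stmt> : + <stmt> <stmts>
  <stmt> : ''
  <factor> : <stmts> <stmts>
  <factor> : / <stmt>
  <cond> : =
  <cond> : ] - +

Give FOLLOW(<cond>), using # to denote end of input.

In <elsepart> : <cond> / <elsepart>: add FIRST(/ <elsepart>) = { / }.
In <expr> : <cond> <stmt> <cond>: add FIRST(<stmt> <cond>) = { +, =, ] }.
In <expr> : <cond> <stmt> <cond>: <cond> is at the end, add FOLLOW(<expr>) = { #, +, /, =, ] }.
Union: FOLLOW(<cond>) = { #, +, /, =, ] }.

{ #, +, /, =, ] }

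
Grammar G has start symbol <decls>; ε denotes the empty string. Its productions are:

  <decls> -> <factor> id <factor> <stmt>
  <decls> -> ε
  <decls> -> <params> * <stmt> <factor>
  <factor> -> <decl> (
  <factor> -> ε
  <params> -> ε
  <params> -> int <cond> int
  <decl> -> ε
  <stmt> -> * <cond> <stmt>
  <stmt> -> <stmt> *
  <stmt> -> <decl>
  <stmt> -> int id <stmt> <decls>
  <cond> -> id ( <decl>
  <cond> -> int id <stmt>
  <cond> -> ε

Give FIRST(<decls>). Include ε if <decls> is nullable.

{ (, *, id, int, ε }

From <decls> -> <factor> id <factor> <stmt>: <factor> nullable, take FIRST(<factor>) ∪ {id} = { (, id }.
<decls> -> ε contributes ε.
From <decls> -> <params> * <stmt> <factor>: <params> nullable, take FIRST(<params>) ∪ {*} = { *, int }.
Union: FIRST(<decls>) = { (, *, id, int, ε }.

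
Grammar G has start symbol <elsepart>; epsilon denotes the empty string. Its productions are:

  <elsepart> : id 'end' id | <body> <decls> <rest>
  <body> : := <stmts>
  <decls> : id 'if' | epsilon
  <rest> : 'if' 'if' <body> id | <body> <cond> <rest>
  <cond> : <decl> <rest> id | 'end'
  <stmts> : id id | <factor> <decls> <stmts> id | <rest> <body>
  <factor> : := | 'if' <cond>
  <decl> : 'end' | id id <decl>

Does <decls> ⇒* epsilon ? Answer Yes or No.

<decls> has an epsilon-production, so <decls> ⇒ epsilon.

Yes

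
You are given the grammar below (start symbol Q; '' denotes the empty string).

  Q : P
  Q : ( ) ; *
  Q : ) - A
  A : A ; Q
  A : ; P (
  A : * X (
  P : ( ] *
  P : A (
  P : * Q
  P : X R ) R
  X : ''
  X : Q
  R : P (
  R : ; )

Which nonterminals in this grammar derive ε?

Directly nullable (have an ''-production): X.
No other nonterminal has a production whose RHS symbols are all nullable.

{ X }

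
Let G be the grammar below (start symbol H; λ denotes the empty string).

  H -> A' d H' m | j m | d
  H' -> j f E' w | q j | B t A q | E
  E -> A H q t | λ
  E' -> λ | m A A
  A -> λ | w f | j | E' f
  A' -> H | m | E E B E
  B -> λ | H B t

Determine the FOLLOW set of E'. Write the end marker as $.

{ f, w }

In H' -> j f E' w: add FIRST(w) = { w }.
In A -> E' f: add FIRST(f) = { f }.
Union: FOLLOW(E') = { f, w }.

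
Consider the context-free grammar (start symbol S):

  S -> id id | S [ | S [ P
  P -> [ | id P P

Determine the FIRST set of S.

S -> id id contributes {id}.
From S -> S [: add FIRST(S) = { id }.
From S -> S [ P: add FIRST(S) = { id }.
Union: FIRST(S) = { id }.

{ id }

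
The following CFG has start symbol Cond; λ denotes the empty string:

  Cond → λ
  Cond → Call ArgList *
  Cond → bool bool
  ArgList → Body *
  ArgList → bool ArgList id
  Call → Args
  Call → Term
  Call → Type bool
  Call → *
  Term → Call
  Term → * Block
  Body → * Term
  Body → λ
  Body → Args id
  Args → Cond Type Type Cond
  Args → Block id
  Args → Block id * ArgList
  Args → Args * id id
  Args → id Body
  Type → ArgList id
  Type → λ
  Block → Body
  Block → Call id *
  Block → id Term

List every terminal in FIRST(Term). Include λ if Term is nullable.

{ *, bool, id, λ }

From Term → Call: add FIRST(Call) = { *, bool, id, λ } (including λ since Call is nullable).
Term → * Block contributes {*}.
Union: FIRST(Term) = { *, bool, id, λ }.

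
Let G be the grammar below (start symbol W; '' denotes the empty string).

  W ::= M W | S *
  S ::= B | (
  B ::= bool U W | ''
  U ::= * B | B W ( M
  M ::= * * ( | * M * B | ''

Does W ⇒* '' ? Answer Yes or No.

No

Nullable nonterminals: B, M, S.
No production of W has an RHS whose symbols are all nullable, so W is not nullable.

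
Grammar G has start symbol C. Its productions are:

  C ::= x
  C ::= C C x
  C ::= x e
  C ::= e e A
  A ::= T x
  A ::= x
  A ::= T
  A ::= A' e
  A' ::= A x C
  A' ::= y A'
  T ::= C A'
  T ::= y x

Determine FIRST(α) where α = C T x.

{ e, x }

Add FIRST(C) = { e, x }; C is not nullable, stop.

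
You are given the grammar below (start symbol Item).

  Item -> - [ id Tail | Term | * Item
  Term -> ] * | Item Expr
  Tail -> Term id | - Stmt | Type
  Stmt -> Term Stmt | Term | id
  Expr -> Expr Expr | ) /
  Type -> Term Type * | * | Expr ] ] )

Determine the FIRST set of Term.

{ *, -, ] }

Term -> ] * contributes {]}.
From Term -> Item Expr: add FIRST(Item) = { *, -, ] }.
Union: FIRST(Term) = { *, -, ] }.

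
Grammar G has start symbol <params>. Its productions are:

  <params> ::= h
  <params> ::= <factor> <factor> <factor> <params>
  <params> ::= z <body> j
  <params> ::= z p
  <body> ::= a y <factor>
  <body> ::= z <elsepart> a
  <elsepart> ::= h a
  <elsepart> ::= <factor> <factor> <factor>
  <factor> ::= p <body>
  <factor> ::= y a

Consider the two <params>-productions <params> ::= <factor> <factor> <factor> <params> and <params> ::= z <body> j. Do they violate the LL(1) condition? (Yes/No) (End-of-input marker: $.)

No

FIRST(<factor> <factor> <factor> <params>) = { p, y } and FIRST(z <body> j) = { z }.
The FIRST sets are disjoint and neither alternative is nullable — no conflict.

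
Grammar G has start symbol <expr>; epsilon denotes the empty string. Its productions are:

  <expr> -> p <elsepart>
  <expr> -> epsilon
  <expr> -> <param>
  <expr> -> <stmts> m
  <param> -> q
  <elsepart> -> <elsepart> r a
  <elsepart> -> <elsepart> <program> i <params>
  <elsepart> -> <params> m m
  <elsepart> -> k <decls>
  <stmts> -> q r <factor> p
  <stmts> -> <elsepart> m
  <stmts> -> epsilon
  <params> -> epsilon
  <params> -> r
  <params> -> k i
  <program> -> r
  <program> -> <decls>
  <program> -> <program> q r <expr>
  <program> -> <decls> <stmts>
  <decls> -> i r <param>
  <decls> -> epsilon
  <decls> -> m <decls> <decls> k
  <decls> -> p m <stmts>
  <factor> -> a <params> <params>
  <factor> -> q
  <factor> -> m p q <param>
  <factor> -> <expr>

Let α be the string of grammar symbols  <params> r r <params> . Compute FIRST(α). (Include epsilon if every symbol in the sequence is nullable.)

{ k, r }

Add FIRST(<params>)\{epsilon} = { k, r }; <params> is nullable, continue.
r is a terminal; add {r} and stop.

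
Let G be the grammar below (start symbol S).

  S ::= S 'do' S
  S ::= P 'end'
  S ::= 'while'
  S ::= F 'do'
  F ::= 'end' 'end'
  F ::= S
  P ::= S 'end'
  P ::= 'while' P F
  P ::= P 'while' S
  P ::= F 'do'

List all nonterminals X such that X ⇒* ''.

No nonterminal has an empty production or an RHS whose symbols are all nullable.

{ } (none)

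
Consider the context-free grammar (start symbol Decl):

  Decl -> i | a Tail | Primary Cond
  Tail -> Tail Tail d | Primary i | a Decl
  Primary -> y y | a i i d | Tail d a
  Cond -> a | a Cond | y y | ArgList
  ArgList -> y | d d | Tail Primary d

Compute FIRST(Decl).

{ a, i, y }

Decl -> i contributes {i}.
Decl -> a Tail contributes {a}.
From Decl -> Primary Cond: add FIRST(Primary) = { a, y }.
Union: FIRST(Decl) = { a, i, y }.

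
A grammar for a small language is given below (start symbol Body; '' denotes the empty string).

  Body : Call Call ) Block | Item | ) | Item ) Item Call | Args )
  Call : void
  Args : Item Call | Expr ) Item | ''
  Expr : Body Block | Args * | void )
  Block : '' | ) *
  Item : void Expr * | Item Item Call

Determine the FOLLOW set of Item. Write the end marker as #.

{ #, ), *, void }

In Body : Item: Item is at the end, add FOLLOW(Body) = { #, ), * }.
In Body : Item ) Item Call: add FIRST() Item Call) = { ) }.
In Body : Item ) Item Call: add FIRST(Call) = { void }.
In Args : Item Call: add FIRST(Call) = { void }.
In Args : Expr ) Item: Item is at the end, add FOLLOW(Args) = { ), * }.
In Item : Item Item Call: add FIRST(Item Call) = { void }.
In Item : Item Item Call: add FIRST(Call) = { void }.
Union: FOLLOW(Item) = { #, ), *, void }.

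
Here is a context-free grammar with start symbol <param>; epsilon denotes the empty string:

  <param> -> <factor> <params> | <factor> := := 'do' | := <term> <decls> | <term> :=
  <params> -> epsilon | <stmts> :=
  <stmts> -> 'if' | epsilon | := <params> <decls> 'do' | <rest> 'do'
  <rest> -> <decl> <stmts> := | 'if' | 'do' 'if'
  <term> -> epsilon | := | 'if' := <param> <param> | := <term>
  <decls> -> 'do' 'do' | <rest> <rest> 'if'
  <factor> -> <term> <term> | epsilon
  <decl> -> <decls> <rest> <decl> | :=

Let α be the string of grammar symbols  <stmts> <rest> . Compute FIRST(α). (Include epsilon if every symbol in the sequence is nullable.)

{ 'do', 'if', := }

Add FIRST(<stmts>)\{epsilon} = { 'do', 'if', := }; <stmts> is nullable, continue.
Add FIRST(<rest>) = { 'do', 'if', := }; <rest> is not nullable, stop.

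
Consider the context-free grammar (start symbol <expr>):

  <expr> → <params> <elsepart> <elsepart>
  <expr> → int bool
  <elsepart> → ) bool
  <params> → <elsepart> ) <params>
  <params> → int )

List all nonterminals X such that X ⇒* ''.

{ } (none)

No nonterminal has an empty production or an RHS whose symbols are all nullable.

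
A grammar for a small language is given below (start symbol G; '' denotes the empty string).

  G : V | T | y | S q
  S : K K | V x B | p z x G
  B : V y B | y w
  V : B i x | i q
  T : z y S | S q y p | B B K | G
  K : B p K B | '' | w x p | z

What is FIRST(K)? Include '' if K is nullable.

{ i, w, y, z, '' }

From K : B p K B: add FIRST(B) = { i, y }.
K : '' contributes ''.
K : w x p contributes {w}.
K : z contributes {z}.
Union: FIRST(K) = { i, w, y, z, '' }.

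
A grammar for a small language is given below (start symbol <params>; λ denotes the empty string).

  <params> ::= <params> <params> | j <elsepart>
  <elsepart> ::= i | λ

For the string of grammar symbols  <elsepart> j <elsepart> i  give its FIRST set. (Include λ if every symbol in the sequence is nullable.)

{ i, j }

Add FIRST(<elsepart>)\{λ} = { i }; <elsepart> is nullable, continue.
j is a terminal; add {j} and stop.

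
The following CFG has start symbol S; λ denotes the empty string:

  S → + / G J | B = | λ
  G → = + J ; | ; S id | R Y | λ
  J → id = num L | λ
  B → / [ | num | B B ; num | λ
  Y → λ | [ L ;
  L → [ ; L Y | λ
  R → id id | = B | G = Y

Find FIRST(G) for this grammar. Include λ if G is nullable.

{ ;, =, id, λ }

G → = + J ; contributes {=}.
G → ; S id contributes {;}.
From G → R Y: add FIRST(R) = { ;, =, id }.
G → λ contributes λ.
Union: FIRST(G) = { ;, =, id, λ }.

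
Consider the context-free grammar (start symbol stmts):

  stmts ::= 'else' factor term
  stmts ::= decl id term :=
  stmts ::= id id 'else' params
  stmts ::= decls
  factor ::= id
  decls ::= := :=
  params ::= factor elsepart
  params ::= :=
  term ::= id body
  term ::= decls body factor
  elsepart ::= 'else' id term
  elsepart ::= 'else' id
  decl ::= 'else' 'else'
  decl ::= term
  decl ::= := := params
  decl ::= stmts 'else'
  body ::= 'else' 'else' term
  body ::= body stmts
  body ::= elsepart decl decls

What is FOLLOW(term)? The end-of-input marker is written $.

In stmts ::= 'else' factor term: term is at the end, add FOLLOW(stmts) = { $, 'else', :=, id }.
In stmts ::= decl id term :=: add FIRST(:=) = { := }.
In elsepart ::= 'else' id term: term is at the end, add FOLLOW(elsepart) = { $, 'else', :=, id }.
In decl ::= term: term is at the end, add FOLLOW(decl) = { :=, id }.
In body ::= 'else' 'else' term: term is at the end, add FOLLOW(body) = { $, 'else', :=, id }.
Union: FOLLOW(term) = { $, 'else', :=, id }.

{ $, 'else', :=, id }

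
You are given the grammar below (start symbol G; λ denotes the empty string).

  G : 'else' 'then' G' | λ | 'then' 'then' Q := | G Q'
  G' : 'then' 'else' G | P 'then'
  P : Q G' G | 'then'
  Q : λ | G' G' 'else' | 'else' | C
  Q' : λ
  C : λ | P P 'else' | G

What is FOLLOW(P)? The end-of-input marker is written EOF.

In G' : P 'then': add FIRST('then') = { 'then' }.
In C : P P 'else': add FIRST(P 'else') = { 'else', 'then' }.
In C : P P 'else': add FIRST('else') = { 'else' }.
Union: FOLLOW(P) = { 'else', 'then' }.

{ 'else', 'then' }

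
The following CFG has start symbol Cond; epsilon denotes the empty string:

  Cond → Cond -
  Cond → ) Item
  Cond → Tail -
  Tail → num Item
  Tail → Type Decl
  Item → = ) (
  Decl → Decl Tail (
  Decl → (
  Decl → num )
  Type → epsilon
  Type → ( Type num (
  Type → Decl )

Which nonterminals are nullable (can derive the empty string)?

{ Type }

Directly nullable (have an epsilon-production): Type.
No other nonterminal has a production whose RHS symbols are all nullable.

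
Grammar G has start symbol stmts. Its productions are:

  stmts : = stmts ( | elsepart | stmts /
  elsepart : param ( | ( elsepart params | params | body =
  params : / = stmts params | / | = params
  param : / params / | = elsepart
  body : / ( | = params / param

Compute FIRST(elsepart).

From elsepart : param (: add FIRST(param) = { /, = }.
elsepart : ( elsepart params contributes {(}.
From elsepart : params: add FIRST(params) = { /, = }.
From elsepart : body =: add FIRST(body) = { /, = }.
Union: FIRST(elsepart) = { (, /, = }.

{ (, /, = }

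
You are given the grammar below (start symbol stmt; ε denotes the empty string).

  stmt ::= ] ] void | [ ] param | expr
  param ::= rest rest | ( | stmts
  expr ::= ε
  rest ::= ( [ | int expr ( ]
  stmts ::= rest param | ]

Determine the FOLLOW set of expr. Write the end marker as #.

In stmt ::= expr: expr is at the end, add FOLLOW(stmt) = { # }.
In rest ::= int expr ( ]: add FIRST(( ]) = { ( }.
Union: FOLLOW(expr) = { #, ( }.

{ #, ( }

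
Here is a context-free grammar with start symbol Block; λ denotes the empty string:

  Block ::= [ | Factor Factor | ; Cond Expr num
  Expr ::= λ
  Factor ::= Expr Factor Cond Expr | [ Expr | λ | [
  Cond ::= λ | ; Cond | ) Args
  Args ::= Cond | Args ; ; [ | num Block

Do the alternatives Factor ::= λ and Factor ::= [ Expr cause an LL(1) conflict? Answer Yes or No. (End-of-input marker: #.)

Yes

FIRST(λ) = { λ } and FIRST([ Expr) = { [ }.
The first alternative is nullable and FOLLOW(Factor) = { #, ), ;, [, num } shares [ with FIRST of the second — conflict.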